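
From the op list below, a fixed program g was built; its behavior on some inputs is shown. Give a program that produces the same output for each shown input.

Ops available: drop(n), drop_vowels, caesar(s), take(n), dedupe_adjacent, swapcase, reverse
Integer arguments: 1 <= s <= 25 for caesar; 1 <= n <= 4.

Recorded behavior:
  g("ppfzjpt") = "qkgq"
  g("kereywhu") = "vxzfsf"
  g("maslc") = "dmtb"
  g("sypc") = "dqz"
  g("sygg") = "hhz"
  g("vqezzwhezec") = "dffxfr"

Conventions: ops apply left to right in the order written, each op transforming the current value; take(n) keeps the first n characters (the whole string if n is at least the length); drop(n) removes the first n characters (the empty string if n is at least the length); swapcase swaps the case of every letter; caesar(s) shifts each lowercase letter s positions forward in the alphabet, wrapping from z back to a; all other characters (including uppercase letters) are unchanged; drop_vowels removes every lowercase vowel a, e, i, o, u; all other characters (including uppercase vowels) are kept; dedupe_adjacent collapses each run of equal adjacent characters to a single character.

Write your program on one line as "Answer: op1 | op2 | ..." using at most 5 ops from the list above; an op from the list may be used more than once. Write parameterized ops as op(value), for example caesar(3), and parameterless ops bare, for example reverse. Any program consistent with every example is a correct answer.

caesar(11) | drop(1) | caesar(16) | reverse | drop_vowels

Check, running the answer program on each example:
  "ppfzjpt" -> "aaqkuae" -> "aqkuae" -> "qgakqu" -> "uqkagq" -> "qkgq"
  "kereywhu" -> "vpcpjhsf" -> "pcpjhsf" -> "fsfzxiv" -> "vixzfsf" -> "vxzfsf"
  "maslc" -> "xldwn" -> "ldwn" -> "btmd" -> "dmtb" -> "dmtb"
  "sypc" -> "djan" -> "jan" -> "zqd" -> "dqz" -> "dqz"
  "sygg" -> "djrr" -> "jrr" -> "zhh" -> "hhz" -> "hhz"
  "vqezzwhezec" -> "gbpkkhspkpn" -> "bpkkhspkpn" -> "rfaaxifafd" -> "dfafixaafr" -> "dffxfr"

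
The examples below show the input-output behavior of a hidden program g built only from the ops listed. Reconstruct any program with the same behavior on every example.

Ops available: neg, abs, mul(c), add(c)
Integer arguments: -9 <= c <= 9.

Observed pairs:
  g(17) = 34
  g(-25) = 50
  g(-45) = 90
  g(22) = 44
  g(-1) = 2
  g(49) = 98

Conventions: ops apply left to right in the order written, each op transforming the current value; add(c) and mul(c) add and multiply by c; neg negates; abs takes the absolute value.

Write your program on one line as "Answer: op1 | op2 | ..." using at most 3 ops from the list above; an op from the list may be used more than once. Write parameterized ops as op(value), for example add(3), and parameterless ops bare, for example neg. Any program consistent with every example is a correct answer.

abs | mul(-2) | neg

Check, running the answer program on each example:
  17 -> 17 -> -34 -> 34
  -25 -> 25 -> -50 -> 50
  -45 -> 45 -> -90 -> 90
  22 -> 22 -> -44 -> 44
  -1 -> 1 -> -2 -> 2
  49 -> 49 -> -98 -> 98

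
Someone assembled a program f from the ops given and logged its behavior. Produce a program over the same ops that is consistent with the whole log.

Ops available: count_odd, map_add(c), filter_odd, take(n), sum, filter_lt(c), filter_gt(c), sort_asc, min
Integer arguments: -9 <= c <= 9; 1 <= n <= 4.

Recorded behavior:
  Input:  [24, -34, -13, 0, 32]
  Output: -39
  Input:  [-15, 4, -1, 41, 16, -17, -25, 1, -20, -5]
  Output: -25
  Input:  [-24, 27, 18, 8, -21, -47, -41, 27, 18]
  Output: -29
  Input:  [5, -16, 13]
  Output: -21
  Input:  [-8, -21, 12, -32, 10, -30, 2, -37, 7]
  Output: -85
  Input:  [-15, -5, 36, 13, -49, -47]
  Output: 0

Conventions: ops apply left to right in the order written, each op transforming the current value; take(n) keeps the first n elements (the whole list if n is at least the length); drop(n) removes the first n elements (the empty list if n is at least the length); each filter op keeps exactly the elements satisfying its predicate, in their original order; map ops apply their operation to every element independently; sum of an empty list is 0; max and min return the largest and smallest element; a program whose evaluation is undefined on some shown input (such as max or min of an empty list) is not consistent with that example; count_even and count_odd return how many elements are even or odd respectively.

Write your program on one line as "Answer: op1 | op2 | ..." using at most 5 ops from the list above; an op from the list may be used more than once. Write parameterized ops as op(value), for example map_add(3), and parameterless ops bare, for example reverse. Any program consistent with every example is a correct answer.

map_add(-5) | filter_odd | filter_lt(-6) | sum

Check, running the answer program on each example:
  [24, -34, -13, 0, 32] -> [19, -39, -18, -5, 27] -> [19, -39, -5, 27] -> [-39] -> -39
  [-15, 4, -1, 41, 16, -17, -25, 1, -20, -5] -> [-20, -1, -6, 36, 11, -22, -30, -4, -25, -10] -> [-1, 11, -25] -> [-25] -> -25
  [-24, 27, 18, 8, -21, -47, -41, 27, 18] -> [-29, 22, 13, 3, -26, -52, -46, 22, 13] -> [-29, 13, 3, 13] -> [-29] -> -29
  [5, -16, 13] -> [0, -21, 8] -> [-21] -> [-21] -> -21
  [-8, -21, 12, -32, 10, -30, 2, -37, 7] -> [-13, -26, 7, -37, 5, -35, -3, -42, 2] -> [-13, 7, -37, 5, -35, -3] -> [-13, -37, -35] -> -85
  [-15, -5, 36, 13, -49, -47] -> [-20, -10, 31, 8, -54, -52] -> [31] -> [] -> 0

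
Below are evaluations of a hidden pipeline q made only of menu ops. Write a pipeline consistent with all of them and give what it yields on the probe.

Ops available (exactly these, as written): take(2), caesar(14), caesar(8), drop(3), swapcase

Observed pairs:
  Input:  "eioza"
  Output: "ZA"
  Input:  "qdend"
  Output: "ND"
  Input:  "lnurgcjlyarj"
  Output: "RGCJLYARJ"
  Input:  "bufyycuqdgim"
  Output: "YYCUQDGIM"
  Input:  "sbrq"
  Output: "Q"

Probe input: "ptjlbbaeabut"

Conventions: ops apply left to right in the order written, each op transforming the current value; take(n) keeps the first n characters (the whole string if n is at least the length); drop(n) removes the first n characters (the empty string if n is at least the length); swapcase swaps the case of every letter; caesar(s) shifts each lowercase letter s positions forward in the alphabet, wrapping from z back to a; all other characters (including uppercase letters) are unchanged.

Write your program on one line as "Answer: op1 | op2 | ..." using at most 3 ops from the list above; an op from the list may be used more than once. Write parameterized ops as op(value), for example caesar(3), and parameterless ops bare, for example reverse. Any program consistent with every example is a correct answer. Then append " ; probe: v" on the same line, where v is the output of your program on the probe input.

drop(3) | swapcase ; probe: "LBBAEABUT"

Check, running the answer program on each example:
  "eioza" -> "za" -> "ZA"
  "qdend" -> "nd" -> "ND"
  "lnurgcjlyarj" -> "rgcjlyarj" -> "RGCJLYARJ"
  "bufyycuqdgim" -> "yycuqdgim" -> "YYCUQDGIM"
  "sbrq" -> "q" -> "Q"
  probe: "ptjlbbaeabut" -> "lbbaeabut" -> "LBBAEABUT"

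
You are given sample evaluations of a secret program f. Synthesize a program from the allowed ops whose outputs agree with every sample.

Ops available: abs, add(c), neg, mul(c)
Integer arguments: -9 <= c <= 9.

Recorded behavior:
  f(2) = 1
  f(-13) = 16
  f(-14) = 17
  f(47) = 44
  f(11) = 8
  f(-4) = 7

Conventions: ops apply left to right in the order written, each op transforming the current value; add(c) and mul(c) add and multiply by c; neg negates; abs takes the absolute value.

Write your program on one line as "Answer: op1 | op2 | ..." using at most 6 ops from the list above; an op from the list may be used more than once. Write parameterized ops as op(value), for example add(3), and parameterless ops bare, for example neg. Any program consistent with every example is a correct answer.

add(-2) | neg | add(1) | neg | abs

Check, running the answer program on each example:
  2 -> 0 -> 0 -> 1 -> -1 -> 1
  -13 -> -15 -> 15 -> 16 -> -16 -> 16
  -14 -> -16 -> 16 -> 17 -> -17 -> 17
  47 -> 45 -> -45 -> -44 -> 44 -> 44
  11 -> 9 -> -9 -> -8 -> 8 -> 8
  -4 -> -6 -> 6 -> 7 -> -7 -> 7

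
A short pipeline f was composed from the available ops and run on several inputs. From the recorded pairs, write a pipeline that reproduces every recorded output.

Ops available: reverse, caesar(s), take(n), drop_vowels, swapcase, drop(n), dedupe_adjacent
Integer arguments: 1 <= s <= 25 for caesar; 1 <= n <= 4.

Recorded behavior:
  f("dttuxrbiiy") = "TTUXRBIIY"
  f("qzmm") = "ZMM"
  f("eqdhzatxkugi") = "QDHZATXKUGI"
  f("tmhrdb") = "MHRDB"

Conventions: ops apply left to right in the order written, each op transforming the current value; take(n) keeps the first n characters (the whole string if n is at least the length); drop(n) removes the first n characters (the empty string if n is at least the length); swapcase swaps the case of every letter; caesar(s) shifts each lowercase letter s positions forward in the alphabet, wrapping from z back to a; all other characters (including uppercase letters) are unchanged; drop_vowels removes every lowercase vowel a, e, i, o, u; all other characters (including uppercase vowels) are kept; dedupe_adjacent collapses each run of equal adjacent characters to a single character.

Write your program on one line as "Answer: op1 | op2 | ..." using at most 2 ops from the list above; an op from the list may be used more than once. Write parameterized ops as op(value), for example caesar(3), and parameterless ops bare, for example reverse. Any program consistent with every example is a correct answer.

swapcase | drop(1)

Check, running the answer program on each example:
  "dttuxrbiiy" -> "DTTUXRBIIY" -> "TTUXRBIIY"
  "qzmm" -> "QZMM" -> "ZMM"
  "eqdhzatxkugi" -> "EQDHZATXKUGI" -> "QDHZATXKUGI"
  "tmhrdb" -> "TMHRDB" -> "MHRDB"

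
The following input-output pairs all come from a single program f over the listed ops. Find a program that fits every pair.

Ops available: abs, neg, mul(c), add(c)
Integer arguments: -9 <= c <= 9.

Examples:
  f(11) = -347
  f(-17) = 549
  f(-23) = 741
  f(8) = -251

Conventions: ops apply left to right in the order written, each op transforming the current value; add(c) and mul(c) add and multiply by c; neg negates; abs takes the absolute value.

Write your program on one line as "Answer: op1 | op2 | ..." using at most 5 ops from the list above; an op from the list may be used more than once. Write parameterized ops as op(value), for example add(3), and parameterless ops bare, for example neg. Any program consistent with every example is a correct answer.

mul(-8) | neg | mul(-4) | add(7) | add(-2)

Check, running the answer program on each example:
  11 -> -88 -> 88 -> -352 -> -345 -> -347
  -17 -> 136 -> -136 -> 544 -> 551 -> 549
  -23 -> 184 -> -184 -> 736 -> 743 -> 741
  8 -> -64 -> 64 -> -256 -> -249 -> -251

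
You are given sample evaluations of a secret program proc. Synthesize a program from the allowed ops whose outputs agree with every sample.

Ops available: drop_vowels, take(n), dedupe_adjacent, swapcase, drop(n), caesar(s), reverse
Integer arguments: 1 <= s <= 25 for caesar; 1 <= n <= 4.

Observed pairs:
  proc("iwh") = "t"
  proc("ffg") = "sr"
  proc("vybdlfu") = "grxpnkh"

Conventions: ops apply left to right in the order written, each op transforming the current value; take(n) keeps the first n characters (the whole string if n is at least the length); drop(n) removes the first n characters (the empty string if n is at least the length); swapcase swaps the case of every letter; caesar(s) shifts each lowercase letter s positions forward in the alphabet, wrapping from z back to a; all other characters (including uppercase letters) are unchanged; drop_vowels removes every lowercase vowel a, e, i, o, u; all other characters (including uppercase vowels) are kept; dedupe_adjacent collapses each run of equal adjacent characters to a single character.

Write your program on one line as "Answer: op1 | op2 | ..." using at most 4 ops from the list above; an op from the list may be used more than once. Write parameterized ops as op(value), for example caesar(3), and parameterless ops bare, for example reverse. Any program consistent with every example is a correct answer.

caesar(12) | reverse | drop_vowels | dedupe_adjacent

Check, running the answer program on each example:
  "iwh" -> "uit" -> "tiu" -> "t" -> "t"
  "ffg" -> "rrs" -> "srr" -> "srr" -> "sr"
  "vybdlfu" -> "hknpxrg" -> "grxpnkh" -> "grxpnkh" -> "grxpnkh"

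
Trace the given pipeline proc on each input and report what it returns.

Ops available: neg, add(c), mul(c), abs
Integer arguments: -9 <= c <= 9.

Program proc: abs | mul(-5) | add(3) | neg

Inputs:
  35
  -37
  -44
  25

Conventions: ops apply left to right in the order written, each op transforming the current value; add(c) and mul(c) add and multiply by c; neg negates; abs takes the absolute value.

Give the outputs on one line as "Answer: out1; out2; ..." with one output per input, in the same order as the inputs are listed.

Execution, op by op:
  35 -> 35 -> -175 -> -172 -> 172
  -37 -> 37 -> -185 -> -182 -> 182
  -44 -> 44 -> -220 -> -217 -> 217
  25 -> 25 -> -125 -> -122 -> 122

172; 182; 217; 122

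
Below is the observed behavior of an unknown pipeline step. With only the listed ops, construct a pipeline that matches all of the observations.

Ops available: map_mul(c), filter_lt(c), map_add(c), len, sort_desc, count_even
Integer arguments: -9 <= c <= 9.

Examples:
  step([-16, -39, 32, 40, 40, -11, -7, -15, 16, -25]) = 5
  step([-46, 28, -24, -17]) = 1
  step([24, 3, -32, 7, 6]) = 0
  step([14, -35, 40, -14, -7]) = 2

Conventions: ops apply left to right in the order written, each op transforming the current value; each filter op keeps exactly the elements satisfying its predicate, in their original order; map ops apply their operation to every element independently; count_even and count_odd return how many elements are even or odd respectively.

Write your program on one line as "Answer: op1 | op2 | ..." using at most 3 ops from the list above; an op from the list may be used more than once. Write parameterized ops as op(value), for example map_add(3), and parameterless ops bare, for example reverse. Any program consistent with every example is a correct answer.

filter_lt(2) | map_add(3) | count_even

Check, running the answer program on each example:
  [-16, -39, 32, 40, 40, -11, -7, -15, 16, -25] -> [-16, -39, -11, -7, -15, -25] -> [-13, -36, -8, -4, -12, -22] -> 5
  [-46, 28, -24, -17] -> [-46, -24, -17] -> [-43, -21, -14] -> 1
  [24, 3, -32, 7, 6] -> [-32] -> [-29] -> 0
  [14, -35, 40, -14, -7] -> [-35, -14, -7] -> [-32, -11, -4] -> 2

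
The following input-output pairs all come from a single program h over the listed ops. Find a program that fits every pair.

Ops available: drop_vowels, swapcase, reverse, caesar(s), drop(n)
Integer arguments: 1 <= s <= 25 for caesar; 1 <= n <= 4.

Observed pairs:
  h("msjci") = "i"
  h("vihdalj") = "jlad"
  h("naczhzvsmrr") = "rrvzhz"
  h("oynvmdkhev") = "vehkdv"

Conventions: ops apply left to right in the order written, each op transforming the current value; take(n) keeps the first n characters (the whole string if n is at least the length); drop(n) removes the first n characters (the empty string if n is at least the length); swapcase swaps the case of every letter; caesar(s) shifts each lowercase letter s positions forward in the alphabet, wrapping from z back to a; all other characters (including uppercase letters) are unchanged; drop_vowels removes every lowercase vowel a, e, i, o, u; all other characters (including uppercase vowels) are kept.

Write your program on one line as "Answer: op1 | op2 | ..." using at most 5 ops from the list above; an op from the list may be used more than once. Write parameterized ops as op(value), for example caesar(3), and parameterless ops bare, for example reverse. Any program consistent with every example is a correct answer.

drop(3) | caesar(2) | drop_vowels | reverse | caesar(24)

Check, running the answer program on each example:
  "msjci" -> "ci" -> "ek" -> "k" -> "k" -> "i"
  "vihdalj" -> "dalj" -> "fcnl" -> "fcnl" -> "lncf" -> "jlad"
  "naczhzvsmrr" -> "zhzvsmrr" -> "bjbxuott" -> "bjbxtt" -> "ttxbjb" -> "rrvzhz"
  "oynvmdkhev" -> "vmdkhev" -> "xofmjgx" -> "xfmjgx" -> "xgjmfx" -> "vehkdv"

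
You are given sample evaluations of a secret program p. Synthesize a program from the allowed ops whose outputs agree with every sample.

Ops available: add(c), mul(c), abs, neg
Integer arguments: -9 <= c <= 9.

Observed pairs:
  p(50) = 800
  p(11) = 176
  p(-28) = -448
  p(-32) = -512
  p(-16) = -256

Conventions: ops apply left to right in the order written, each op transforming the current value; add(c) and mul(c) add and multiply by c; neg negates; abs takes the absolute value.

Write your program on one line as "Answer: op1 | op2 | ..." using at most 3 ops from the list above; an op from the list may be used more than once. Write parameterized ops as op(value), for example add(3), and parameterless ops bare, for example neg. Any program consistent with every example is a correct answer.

neg | mul(8) | mul(-2)

Check, running the answer program on each example:
  50 -> -50 -> -400 -> 800
  11 -> -11 -> -88 -> 176
  -28 -> 28 -> 224 -> -448
  -32 -> 32 -> 256 -> -512
  -16 -> 16 -> 128 -> -256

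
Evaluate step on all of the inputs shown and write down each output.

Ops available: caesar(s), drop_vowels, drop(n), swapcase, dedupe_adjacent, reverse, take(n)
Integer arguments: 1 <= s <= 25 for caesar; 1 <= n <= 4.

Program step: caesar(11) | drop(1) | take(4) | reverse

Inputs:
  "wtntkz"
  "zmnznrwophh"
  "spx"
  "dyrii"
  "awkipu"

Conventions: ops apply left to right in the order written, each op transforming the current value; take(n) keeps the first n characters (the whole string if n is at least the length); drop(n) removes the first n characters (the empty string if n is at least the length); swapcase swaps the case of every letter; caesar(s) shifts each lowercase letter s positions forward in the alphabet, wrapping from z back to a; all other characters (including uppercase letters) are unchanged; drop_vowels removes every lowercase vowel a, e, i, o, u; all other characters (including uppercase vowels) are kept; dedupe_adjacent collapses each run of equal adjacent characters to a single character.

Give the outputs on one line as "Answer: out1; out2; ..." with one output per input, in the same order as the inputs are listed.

Execution, op by op:
  "wtntkz" -> "heyevk" -> "eyevk" -> "eyev" -> "veye"
  "zmnznrwophh" -> "kxykychzass" -> "xykychzass" -> "xyky" -> "ykyx"
  "spx" -> "dai" -> "ai" -> "ai" -> "ia"
  "dyrii" -> "ojctt" -> "jctt" -> "jctt" -> "ttcj"
  "awkipu" -> "lhvtaf" -> "hvtaf" -> "hvta" -> "atvh"

"veye"; "ykyx"; "ia"; "ttcj"; "atvh"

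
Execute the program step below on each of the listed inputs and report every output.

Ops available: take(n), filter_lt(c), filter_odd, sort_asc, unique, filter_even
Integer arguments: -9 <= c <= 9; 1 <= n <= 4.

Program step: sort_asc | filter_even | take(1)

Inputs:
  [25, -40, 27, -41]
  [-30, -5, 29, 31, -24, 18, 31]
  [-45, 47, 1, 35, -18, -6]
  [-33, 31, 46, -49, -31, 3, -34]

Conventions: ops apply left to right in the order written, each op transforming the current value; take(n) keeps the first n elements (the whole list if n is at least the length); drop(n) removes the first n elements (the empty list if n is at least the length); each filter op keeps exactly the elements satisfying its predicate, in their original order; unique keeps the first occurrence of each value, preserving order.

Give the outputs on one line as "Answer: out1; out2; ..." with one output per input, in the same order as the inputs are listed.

[-40]; [-30]; [-18]; [-34]

Execution, op by op:
  [25, -40, 27, -41] -> [-41, -40, 25, 27] -> [-40] -> [-40]
  [-30, -5, 29, 31, -24, 18, 31] -> [-30, -24, -5, 18, 29, 31, 31] -> [-30, -24, 18] -> [-30]
  [-45, 47, 1, 35, -18, -6] -> [-45, -18, -6, 1, 35, 47] -> [-18, -6] -> [-18]
  [-33, 31, 46, -49, -31, 3, -34] -> [-49, -34, -33, -31, 3, 31, 46] -> [-34, 46] -> [-34]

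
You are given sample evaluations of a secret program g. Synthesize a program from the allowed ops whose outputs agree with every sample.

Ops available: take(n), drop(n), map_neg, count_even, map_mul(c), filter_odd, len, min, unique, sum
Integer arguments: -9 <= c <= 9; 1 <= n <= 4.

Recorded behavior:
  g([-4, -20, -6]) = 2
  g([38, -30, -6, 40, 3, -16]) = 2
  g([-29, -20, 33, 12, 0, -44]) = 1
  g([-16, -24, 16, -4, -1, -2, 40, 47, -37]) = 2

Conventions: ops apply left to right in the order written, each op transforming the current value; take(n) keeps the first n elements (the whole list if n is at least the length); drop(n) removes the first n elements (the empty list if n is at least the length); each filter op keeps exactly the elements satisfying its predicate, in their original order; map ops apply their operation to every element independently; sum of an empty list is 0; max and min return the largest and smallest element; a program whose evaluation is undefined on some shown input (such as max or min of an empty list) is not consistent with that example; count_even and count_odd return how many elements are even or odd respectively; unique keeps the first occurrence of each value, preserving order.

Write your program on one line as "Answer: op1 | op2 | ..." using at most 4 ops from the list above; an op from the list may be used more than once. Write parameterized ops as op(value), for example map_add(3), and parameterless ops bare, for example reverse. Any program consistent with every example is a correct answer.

map_mul(5) | take(2) | map_neg | count_even

Check, running the answer program on each example:
  [-4, -20, -6] -> [-20, -100, -30] -> [-20, -100] -> [20, 100] -> 2
  [38, -30, -6, 40, 3, -16] -> [190, -150, -30, 200, 15, -80] -> [190, -150] -> [-190, 150] -> 2
  [-29, -20, 33, 12, 0, -44] -> [-145, -100, 165, 60, 0, -220] -> [-145, -100] -> [145, 100] -> 1
  [-16, -24, 16, -4, -1, -2, 40, 47, -37] -> [-80, -120, 80, -20, -5, -10, 200, 235, -185] -> [-80, -120] -> [80, 120] -> 2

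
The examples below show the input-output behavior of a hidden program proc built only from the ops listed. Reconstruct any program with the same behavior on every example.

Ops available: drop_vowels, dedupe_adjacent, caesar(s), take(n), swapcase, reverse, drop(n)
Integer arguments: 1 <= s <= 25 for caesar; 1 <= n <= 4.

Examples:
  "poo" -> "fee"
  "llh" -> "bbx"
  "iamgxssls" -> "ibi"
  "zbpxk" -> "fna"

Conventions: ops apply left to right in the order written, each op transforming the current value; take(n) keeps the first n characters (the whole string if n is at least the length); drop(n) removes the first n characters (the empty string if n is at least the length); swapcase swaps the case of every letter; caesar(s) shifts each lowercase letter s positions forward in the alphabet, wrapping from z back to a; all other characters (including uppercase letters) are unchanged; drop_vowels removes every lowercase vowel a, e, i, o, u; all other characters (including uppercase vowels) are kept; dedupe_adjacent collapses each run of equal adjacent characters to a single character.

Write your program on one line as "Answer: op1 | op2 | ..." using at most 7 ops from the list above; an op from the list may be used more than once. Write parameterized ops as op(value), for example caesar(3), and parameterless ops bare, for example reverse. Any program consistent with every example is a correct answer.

caesar(4) | caesar(7) | reverse | caesar(5) | take(3) | reverse

Check, running the answer program on each example:
  "poo" -> "tss" -> "azz" -> "zza" -> "eef" -> "eef" -> "fee"
  "llh" -> "ppl" -> "wws" -> "sww" -> "xbb" -> "xbb" -> "bbx"
  "iamgxssls" -> "meqkbwwpw" -> "tlxriddwd" -> "dwddirxlt" -> "ibiinwcqy" -> "ibi" -> "ibi"
  "zbpxk" -> "dftbo" -> "kmaiv" -> "viamk" -> "anfrp" -> "anf" -> "fna"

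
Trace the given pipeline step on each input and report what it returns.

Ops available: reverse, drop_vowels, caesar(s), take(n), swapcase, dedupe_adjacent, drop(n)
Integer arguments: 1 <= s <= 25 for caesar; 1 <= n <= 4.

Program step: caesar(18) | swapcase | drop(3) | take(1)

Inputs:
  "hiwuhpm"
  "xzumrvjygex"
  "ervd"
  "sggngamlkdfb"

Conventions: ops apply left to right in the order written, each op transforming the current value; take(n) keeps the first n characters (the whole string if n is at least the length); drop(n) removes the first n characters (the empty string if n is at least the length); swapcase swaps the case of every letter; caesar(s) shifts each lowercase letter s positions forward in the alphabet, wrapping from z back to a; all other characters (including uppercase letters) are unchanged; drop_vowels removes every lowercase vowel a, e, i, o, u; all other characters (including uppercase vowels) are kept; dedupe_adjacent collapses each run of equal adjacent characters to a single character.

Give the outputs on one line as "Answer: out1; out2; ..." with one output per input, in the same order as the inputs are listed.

"M"; "E"; "V"; "F"

Execution, op by op:
  "hiwuhpm" -> "zaomzhe" -> "ZAOMZHE" -> "MZHE" -> "M"
  "xzumrvjygex" -> "prmejnbqywp" -> "PRMEJNBQYWP" -> "EJNBQYWP" -> "E"
  "ervd" -> "wjnv" -> "WJNV" -> "V" -> "V"
  "sggngamlkdfb" -> "kyyfysedcvxt" -> "KYYFYSEDCVXT" -> "FYSEDCVXT" -> "F"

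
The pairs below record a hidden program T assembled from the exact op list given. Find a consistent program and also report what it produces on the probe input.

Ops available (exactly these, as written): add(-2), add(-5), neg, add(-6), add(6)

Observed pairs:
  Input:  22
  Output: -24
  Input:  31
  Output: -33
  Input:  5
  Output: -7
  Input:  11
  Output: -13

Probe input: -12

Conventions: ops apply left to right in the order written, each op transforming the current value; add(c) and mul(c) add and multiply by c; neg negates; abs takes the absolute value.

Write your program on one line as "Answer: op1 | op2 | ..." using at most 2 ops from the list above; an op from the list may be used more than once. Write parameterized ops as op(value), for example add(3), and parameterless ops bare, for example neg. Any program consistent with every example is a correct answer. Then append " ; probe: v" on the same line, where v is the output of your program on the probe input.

neg | add(-2) ; probe: 10

Check, running the answer program on each example:
  22 -> -22 -> -24
  31 -> -31 -> -33
  5 -> -5 -> -7
  11 -> -11 -> -13
  probe: -12 -> 12 -> 10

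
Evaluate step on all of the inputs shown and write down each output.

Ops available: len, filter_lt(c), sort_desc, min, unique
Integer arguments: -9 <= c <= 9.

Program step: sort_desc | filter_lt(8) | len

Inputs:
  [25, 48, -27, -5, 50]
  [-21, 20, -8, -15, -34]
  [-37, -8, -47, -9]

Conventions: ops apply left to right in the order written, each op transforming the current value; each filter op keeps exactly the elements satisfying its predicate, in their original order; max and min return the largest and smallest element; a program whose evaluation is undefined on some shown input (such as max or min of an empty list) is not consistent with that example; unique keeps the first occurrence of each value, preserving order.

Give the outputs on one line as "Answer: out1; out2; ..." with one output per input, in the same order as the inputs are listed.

Execution, op by op:
  [25, 48, -27, -5, 50] -> [50, 48, 25, -5, -27] -> [-5, -27] -> 2
  [-21, 20, -8, -15, -34] -> [20, -8, -15, -21, -34] -> [-8, -15, -21, -34] -> 4
  [-37, -8, -47, -9] -> [-8, -9, -37, -47] -> [-8, -9, -37, -47] -> 4

2; 4; 4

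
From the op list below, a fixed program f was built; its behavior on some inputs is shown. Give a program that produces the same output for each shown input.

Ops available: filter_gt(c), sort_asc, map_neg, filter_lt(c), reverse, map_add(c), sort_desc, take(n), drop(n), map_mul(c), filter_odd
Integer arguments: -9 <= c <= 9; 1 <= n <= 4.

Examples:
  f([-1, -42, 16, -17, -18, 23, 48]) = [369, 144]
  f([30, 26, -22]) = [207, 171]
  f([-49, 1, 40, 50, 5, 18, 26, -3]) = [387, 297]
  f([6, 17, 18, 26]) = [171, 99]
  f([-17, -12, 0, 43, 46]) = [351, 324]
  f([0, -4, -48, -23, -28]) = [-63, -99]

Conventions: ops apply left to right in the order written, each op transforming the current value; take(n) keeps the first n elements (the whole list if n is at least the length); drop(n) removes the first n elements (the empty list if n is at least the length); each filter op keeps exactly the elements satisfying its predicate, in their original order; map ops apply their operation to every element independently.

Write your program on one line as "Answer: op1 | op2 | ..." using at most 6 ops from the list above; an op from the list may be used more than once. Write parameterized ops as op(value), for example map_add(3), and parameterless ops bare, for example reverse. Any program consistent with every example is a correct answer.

sort_desc | sort_asc | map_add(-7) | reverse | take(2) | map_mul(9)

Check, running the answer program on each example:
  [-1, -42, 16, -17, -18, 23, 48] -> [48, 23, 16, -1, -17, -18, -42] -> [-42, -18, -17, -1, 16, 23, 48] -> [-49, -25, -24, -8, 9, 16, 41] -> [41, 16, 9, -8, -24, -25, -49] -> [41, 16] -> [369, 144]
  [30, 26, -22] -> [30, 26, -22] -> [-22, 26, 30] -> [-29, 19, 23] -> [23, 19, -29] -> [23, 19] -> [207, 171]
  [-49, 1, 40, 50, 5, 18, 26, -3] -> [50, 40, 26, 18, 5, 1, -3, -49] -> [-49, -3, 1, 5, 18, 26, 40, 50] -> [-56, -10, -6, -2, 11, 19, 33, 43] -> [43, 33, 19, 11, -2, -6, -10, -56] -> [43, 33] -> [387, 297]
  [6, 17, 18, 26] -> [26, 18, 17, 6] -> [6, 17, 18, 26] -> [-1, 10, 11, 19] -> [19, 11, 10, -1] -> [19, 11] -> [171, 99]
  [-17, -12, 0, 43, 46] -> [46, 43, 0, -12, -17] -> [-17, -12, 0, 43, 46] -> [-24, -19, -7, 36, 39] -> [39, 36, -7, -19, -24] -> [39, 36] -> [351, 324]
  [0, -4, -48, -23, -28] -> [0, -4, -23, -28, -48] -> [-48, -28, -23, -4, 0] -> [-55, -35, -30, -11, -7] -> [-7, -11, -30, -35, -55] -> [-7, -11] -> [-63, -99]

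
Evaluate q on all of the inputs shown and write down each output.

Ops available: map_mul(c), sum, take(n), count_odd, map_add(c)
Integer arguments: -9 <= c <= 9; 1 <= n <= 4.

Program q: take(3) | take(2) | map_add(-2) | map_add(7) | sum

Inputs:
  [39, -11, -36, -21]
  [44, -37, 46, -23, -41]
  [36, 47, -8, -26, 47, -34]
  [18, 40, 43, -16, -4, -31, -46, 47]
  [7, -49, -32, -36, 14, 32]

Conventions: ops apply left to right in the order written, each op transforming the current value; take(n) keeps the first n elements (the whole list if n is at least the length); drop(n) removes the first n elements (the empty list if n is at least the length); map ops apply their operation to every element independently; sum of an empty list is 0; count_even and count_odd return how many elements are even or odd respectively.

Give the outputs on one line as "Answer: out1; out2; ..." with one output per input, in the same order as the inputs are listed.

Execution, op by op:
  [39, -11, -36, -21] -> [39, -11, -36] -> [39, -11] -> [37, -13] -> [44, -6] -> 38
  [44, -37, 46, -23, -41] -> [44, -37, 46] -> [44, -37] -> [42, -39] -> [49, -32] -> 17
  [36, 47, -8, -26, 47, -34] -> [36, 47, -8] -> [36, 47] -> [34, 45] -> [41, 52] -> 93
  [18, 40, 43, -16, -4, -31, -46, 47] -> [18, 40, 43] -> [18, 40] -> [16, 38] -> [23, 45] -> 68
  [7, -49, -32, -36, 14, 32] -> [7, -49, -32] -> [7, -49] -> [5, -51] -> [12, -44] -> -32

38; 17; 93; 68; -32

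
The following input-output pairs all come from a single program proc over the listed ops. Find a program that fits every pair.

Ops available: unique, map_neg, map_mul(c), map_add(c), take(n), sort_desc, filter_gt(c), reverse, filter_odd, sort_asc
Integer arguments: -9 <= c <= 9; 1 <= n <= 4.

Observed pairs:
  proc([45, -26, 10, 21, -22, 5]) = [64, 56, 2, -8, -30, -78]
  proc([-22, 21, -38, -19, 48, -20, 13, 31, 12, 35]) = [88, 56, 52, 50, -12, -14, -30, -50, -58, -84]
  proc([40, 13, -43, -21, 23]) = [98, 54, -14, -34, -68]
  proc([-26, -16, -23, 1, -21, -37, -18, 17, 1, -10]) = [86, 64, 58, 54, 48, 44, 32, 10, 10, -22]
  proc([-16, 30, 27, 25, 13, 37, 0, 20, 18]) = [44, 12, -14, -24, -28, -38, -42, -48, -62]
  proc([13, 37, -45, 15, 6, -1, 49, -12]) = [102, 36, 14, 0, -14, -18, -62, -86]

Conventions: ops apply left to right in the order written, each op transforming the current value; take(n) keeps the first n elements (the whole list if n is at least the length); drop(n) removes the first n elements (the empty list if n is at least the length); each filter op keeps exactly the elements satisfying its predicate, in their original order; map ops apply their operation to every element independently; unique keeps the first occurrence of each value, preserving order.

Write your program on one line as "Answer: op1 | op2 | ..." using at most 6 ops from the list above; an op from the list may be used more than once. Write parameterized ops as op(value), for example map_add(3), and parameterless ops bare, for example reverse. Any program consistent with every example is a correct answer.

map_neg | reverse | sort_asc | map_add(6) | map_mul(2) | sort_desc

Check, running the answer program on each example:
  [45, -26, 10, 21, -22, 5] -> [-45, 26, -10, -21, 22, -5] -> [-5, 22, -21, -10, 26, -45] -> [-45, -21, -10, -5, 22, 26] -> [-39, -15, -4, 1, 28, 32] -> [-78, -30, -8, 2, 56, 64] -> [64, 56, 2, -8, -30, -78]
  [-22, 21, -38, -19, 48, -20, 13, 31, 12, 35] -> [22, -21, 38, 19, -48, 20, -13, -31, -12, -35] -> [-35, -12, -31, -13, 20, -48, 19, 38, -21, 22] -> [-48, -35, -31, -21, -13, -12, 19, 20, 22, 38] -> [-42, -29, -25, -15, -7, -6, 25, 26, 28, 44] -> [-84, -58, -50, -30, -14, -12, 50, 52, 56, 88] -> [88, 56, 52, 50, -12, -14, -30, -50, -58, -84]
  [40, 13, -43, -21, 23] -> [-40, -13, 43, 21, -23] -> [-23, 21, 43, -13, -40] -> [-40, -23, -13, 21, 43] -> [-34, -17, -7, 27, 49] -> [-68, -34, -14, 54, 98] -> [98, 54, -14, -34, -68]
  [-26, -16, -23, 1, -21, -37, -18, 17, 1, -10] -> [26, 16, 23, -1, 21, 37, 18, -17, -1, 10] -> [10, -1, -17, 18, 37, 21, -1, 23, 16, 26] -> [-17, -1, -1, 10, 16, 18, 21, 23, 26, 37] -> [-11, 5, 5, 16, 22, 24, 27, 29, 32, 43] -> [-22, 10, 10, 32, 44, 48, 54, 58, 64, 86] -> [86, 64, 58, 54, 48, 44, 32, 10, 10, -22]
  [-16, 30, 27, 25, 13, 37, 0, 20, 18] -> [16, -30, -27, -25, -13, -37, 0, -20, -18] -> [-18, -20, 0, -37, -13, -25, -27, -30, 16] -> [-37, -30, -27, -25, -20, -18, -13, 0, 16] -> [-31, -24, -21, -19, -14, -12, -7, 6, 22] -> [-62, -48, -42, -38, -28, -24, -14, 12, 44] -> [44, 12, -14, -24, -28, -38, -42, -48, -62]
  [13, 37, -45, 15, 6, -1, 49, -12] -> [-13, -37, 45, -15, -6, 1, -49, 12] -> [12, -49, 1, -6, -15, 45, -37, -13] -> [-49, -37, -15, -13, -6, 1, 12, 45] -> [-43, -31, -9, -7, 0, 7, 18, 51] -> [-86, -62, -18, -14, 0, 14, 36, 102] -> [102, 36, 14, 0, -14, -18, -62, -86]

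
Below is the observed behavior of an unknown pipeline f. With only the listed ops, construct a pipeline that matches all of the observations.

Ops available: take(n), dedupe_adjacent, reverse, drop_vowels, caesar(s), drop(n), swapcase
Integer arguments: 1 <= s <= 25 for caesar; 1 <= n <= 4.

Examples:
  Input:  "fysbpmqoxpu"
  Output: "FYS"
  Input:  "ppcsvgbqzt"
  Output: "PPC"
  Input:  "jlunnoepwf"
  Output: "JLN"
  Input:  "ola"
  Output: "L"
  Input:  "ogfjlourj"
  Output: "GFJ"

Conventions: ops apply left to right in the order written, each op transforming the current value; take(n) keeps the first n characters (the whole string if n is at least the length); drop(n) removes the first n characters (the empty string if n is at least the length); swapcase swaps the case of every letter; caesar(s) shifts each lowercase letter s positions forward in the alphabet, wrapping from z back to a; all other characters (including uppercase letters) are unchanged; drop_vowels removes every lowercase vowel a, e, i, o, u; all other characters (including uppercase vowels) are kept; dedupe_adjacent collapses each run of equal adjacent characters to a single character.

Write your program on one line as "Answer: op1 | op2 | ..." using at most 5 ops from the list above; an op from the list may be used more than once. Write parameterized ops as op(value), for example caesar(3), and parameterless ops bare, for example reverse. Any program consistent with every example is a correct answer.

reverse | drop_vowels | reverse | swapcase | take(3)

Check, running the answer program on each example:
  "fysbpmqoxpu" -> "upxoqmpbsyf" -> "pxqmpbsyf" -> "fysbpmqxp" -> "FYSBPMQXP" -> "FYS"
  "ppcsvgbqzt" -> "tzqbgvscpp" -> "tzqbgvscpp" -> "ppcsvgbqzt" -> "PPCSVGBQZT" -> "PPC"
  "jlunnoepwf" -> "fwpeonnulj" -> "fwpnnlj" -> "jlnnpwf" -> "JLNNPWF" -> "JLN"
  "ola" -> "alo" -> "l" -> "l" -> "L" -> "L"
  "ogfjlourj" -> "jruoljfgo" -> "jrljfg" -> "gfjlrj" -> "GFJLRJ" -> "GFJ"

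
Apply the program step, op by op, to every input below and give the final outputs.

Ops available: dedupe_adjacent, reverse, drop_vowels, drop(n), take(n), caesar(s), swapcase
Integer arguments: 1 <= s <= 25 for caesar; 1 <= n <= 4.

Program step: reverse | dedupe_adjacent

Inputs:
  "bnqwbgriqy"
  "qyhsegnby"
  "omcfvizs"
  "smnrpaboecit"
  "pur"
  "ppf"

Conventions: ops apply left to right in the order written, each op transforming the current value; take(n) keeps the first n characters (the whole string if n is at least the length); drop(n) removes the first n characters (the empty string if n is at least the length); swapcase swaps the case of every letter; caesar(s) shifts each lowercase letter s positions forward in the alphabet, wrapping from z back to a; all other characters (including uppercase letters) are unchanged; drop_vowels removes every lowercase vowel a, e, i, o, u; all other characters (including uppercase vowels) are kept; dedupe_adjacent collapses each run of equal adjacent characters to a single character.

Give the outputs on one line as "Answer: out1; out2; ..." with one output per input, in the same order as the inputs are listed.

"yqirgbwqnb"; "ybngeshyq"; "szivfcmo"; "ticeobaprnms"; "rup"; "fp"

Execution, op by op:
  "bnqwbgriqy" -> "yqirgbwqnb" -> "yqirgbwqnb"
  "qyhsegnby" -> "ybngeshyq" -> "ybngeshyq"
  "omcfvizs" -> "szivfcmo" -> "szivfcmo"
  "smnrpaboecit" -> "ticeobaprnms" -> "ticeobaprnms"
  "pur" -> "rup" -> "rup"
  "ppf" -> "fpp" -> "fp"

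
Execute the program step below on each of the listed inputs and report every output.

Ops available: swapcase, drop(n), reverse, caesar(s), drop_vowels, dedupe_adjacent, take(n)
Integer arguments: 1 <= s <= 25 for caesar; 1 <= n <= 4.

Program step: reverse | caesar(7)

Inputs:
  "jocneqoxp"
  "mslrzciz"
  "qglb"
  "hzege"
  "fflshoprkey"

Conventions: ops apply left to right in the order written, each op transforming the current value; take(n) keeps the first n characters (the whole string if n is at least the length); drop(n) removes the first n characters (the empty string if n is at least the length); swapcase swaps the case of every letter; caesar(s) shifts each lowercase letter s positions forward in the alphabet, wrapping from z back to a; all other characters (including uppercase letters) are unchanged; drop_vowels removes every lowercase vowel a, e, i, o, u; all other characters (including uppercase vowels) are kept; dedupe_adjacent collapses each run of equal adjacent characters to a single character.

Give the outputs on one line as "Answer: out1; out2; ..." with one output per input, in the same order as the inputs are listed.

Execution, op by op:
  "jocneqoxp" -> "pxoqencoj" -> "wevxlujvq"
  "mslrzciz" -> "ziczrlsm" -> "gpjgyszt"
  "qglb" -> "blgq" -> "isnx"
  "hzege" -> "egezh" -> "lnlgo"
  "fflshoprkey" -> "yekrpohslff" -> "flrywvozsmm"

"wevxlujvq"; "gpjgyszt"; "isnx"; "lnlgo"; "flrywvozsmm"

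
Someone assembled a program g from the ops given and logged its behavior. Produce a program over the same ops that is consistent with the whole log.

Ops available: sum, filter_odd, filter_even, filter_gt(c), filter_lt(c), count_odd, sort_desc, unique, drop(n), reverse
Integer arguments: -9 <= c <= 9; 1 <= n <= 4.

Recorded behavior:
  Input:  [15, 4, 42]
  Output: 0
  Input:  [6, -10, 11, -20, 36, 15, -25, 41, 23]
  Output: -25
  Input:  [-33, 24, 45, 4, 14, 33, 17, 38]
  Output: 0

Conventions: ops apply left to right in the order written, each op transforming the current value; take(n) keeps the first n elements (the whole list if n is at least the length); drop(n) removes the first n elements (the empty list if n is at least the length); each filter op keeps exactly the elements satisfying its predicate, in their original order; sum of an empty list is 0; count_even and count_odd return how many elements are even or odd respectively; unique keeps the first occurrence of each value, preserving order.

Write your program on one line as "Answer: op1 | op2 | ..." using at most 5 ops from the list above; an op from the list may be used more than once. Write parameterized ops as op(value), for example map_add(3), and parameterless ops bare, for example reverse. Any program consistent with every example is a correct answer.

drop(2) | sort_desc | filter_odd | drop(4) | sum

Check, running the answer program on each example:
  [15, 4, 42] -> [42] -> [42] -> [] -> [] -> 0
  [6, -10, 11, -20, 36, 15, -25, 41, 23] -> [11, -20, 36, 15, -25, 41, 23] -> [41, 36, 23, 15, 11, -20, -25] -> [41, 23, 15, 11, -25] -> [-25] -> -25
  [-33, 24, 45, 4, 14, 33, 17, 38] -> [45, 4, 14, 33, 17, 38] -> [45, 38, 33, 17, 14, 4] -> [45, 33, 17] -> [] -> 0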